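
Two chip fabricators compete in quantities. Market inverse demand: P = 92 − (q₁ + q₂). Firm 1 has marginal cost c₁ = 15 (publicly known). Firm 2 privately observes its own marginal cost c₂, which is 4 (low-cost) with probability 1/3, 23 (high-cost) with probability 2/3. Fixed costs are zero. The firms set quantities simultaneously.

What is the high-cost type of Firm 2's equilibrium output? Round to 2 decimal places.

Type-c best response for Firm 2: q₂(c) = (92 − c)/2 − q₁/2.
Firm 1 maximizes expected profit; its first-order condition is 92 − 2q₁ − E[q₂] − 15 = 0.
Substituting E[q₂] and solving: E[c₂] = 16.6667, so q₁ = (92 − 2·15 + 16.6667)/3 = 26.2222.
q₂(high-cost) = (92 − 23 − 26.2222)/2 = 21.3889.

21.39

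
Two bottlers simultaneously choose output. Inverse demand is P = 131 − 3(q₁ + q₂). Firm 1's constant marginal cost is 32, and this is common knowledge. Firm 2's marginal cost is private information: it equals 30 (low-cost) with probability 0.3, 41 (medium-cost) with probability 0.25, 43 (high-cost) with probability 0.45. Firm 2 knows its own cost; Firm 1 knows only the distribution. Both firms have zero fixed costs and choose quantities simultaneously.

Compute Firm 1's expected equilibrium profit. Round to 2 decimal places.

413.01

Each type of Firm 2 best-responds to q₁; Firm 1 best-responds to the expected q₂ over Firm 2's types.
Firm 2 with cost c maximizes (131 − 3(q₁+q₂) − c)·q₂, giving q₂(c) = (131 − c − 3q₁)/6.
E[c₂] = 0.3·30 + 0.25·41 + 0.45·43 = 38.6
Firm 1's FOC against E[q₂] yields q₁ = (131 − 2·32 + E[c₂])/9 = (131 − 64 + 38.6)/9 = 11.7333.
E[P] = 131 − 3·(q₁ + E[q₂]) = 67.2; Firm 1's expected profit = (E[P] − 32)·q₁ = (67.2 − 32)·11.7333 = 413.013.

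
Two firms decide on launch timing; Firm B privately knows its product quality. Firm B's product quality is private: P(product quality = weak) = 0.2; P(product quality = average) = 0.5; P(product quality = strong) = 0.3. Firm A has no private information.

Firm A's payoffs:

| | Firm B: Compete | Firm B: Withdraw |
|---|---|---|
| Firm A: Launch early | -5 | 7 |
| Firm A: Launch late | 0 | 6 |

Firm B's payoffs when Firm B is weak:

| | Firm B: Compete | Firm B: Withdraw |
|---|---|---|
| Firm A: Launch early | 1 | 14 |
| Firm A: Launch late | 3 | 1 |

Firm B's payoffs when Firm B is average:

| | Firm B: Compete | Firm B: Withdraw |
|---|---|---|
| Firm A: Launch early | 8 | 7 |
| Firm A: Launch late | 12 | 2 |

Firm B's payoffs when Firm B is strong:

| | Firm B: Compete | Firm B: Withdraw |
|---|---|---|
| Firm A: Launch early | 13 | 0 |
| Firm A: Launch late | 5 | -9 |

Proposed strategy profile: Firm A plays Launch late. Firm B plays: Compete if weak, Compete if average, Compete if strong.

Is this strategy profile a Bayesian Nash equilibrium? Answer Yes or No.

A profile is a BNE iff every type of every player is best-responding given beliefs about the other side.
Firm A plays Launch late: E[Launch late] = 0.2·(0) + 0.5·(0) + 0.3·(0) = 0; E[Launch early] = -5. Best-responding. ✓
Firm B (product quality weak), facing Launch late: Compete gives 3, Withdraw gives 1. Proposed Compete is best. ✓
Firm B (product quality average), facing Launch late: Compete gives 12, Withdraw gives 2. Proposed Compete is best. ✓
Firm B (product quality strong), facing Launch late: Compete gives 5, Withdraw gives -9. Proposed Compete is best. ✓

Yes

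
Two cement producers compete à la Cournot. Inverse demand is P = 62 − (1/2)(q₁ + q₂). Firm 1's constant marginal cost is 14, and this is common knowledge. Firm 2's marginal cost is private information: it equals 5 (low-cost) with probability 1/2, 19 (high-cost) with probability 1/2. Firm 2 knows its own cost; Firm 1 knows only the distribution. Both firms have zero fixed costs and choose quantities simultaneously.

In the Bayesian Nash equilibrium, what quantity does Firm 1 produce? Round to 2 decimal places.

30.67

Type-c best response for Firm 2: q₂(c) = (62 − c) − q₁/2.
Firm 1 maximizes expected profit; its first-order condition is 62 − q₁ − (1/2)E[q₂] − 14 = 0.
Substituting E[q₂] and solving: E[c₂] = 12, so q₁ = (62 − 2·14 + 12)/(3/2) = 30.6667.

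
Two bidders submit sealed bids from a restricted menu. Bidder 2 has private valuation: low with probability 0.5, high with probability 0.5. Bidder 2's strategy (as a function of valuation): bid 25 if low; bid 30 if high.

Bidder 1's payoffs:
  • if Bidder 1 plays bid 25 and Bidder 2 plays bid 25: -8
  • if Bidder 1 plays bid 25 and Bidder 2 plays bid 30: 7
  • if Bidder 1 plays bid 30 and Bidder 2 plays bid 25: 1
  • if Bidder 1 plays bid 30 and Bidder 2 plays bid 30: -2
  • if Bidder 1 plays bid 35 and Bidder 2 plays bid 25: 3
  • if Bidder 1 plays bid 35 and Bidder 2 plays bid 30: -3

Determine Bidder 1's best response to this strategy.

E[bid 25] = 0.5·(-8) + 0.5·(7) = -0.5
E[bid 30] = 0.5·(1) + 0.5·(-2) = -0.5
E[bid 35] = 0.5·(3) + 0.5·(-3) = 0
Best response: bid 35 (0 is the largest).

bid 35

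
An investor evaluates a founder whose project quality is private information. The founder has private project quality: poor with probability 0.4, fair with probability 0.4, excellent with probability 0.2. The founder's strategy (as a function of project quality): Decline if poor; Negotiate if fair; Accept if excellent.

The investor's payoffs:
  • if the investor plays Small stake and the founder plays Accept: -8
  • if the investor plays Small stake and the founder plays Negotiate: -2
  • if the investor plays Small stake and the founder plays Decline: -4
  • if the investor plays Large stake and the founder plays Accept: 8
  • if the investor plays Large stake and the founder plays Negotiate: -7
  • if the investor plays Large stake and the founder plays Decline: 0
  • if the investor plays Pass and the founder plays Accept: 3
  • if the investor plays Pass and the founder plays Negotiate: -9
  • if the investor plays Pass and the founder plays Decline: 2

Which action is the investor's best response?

Large stake

E[Small stake] = 0.4·(-4) + 0.4·(-2) + 0.2·(-8) = -4
E[Large stake] = 0.4·(0) + 0.4·(-7) + 0.2·(8) = -1.2
E[Pass] = 0.4·(2) + 0.4·(-9) + 0.2·(3) = -2.2
Best response: Large stake (-1.2 is the largest).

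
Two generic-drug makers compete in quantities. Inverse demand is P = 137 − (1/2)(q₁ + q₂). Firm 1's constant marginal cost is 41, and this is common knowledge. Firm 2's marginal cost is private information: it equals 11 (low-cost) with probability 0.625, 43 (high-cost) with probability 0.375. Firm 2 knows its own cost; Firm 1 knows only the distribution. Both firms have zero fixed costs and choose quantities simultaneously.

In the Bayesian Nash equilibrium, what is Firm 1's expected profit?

Type-c best response for Firm 2: q₂(c) = (137 − c) − q₁/2.
Firm 1 maximizes expected profit; its first-order condition is 137 − q₁ − (1/2)E[q₂] − 41 = 0.
Substituting E[q₂] and solving: E[c₂] = 23, so q₁ = (137 − 2·41 + 23)/(3/2) = 52.
E[P] = 137 − (1/2)·(q₁ + E[q₂]) = 67; Firm 1's expected profit = (E[P] − 41)·q₁ = (67 − 41)·52 = 1352.

1352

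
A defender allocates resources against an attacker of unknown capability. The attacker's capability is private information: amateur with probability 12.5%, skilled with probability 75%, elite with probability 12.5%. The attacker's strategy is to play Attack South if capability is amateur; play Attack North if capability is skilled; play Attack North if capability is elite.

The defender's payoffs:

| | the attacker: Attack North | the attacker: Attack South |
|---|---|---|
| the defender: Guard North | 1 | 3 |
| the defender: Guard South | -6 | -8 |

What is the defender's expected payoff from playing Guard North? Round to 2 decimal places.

Take the expectation over the attacker's capability, weighting each type's action by its prior probability.
E[Guard North] = 0.125·3 + 0.75·1 + 0.125·1 = 0.375 + 0.75 + 0.125 = 1.25

1.25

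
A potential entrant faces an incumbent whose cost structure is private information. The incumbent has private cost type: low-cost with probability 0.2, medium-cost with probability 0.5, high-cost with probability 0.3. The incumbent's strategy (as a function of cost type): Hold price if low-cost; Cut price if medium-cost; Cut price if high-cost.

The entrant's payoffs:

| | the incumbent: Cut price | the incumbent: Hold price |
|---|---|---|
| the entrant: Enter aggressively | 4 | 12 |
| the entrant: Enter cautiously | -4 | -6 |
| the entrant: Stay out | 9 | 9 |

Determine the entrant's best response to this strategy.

E[Enter aggressively] = 0.2·(12) + 0.5·(4) + 0.3·(4) = 5.6
E[Enter cautiously] = 0.2·(-6) + 0.5·(-4) + 0.3·(-4) = -4.4
E[Stay out] = 0.2·(9) + 0.5·(9) + 0.3·(9) = 9
Best response: Stay out (9 is the largest).

Stay out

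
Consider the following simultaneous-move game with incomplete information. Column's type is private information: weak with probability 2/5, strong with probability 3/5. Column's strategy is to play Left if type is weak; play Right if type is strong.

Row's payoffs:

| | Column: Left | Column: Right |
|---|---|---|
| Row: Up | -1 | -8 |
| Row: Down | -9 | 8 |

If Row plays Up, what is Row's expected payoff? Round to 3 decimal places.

-5.200

E[Up] = 2/5·(-1) + 3/5·(-8) = (-2/5) + (-24/5) = -26/5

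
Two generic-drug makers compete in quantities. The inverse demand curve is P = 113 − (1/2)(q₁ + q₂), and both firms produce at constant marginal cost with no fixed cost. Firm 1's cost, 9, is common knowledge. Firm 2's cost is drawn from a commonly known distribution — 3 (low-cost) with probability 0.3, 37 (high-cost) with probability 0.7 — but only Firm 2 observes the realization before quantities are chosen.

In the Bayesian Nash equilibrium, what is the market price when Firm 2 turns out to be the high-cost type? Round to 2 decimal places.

Firm 2 with cost c maximizes (113 − (1/2)(q₁+q₂) − c)·q₂, giving q₂(c) = (113 − c − (1/2)q₁).
E[c₂] = 0.3·3 + 0.7·37 = 26.8
Firm 1's FOC against E[q₂] yields q₁ = (113 − 2·9 + E[c₂])/(3/2) = (113 − 18 + 26.8)/(3/2) = 81.2.
q₂(high-cost) = 35.4, so P = 113 − (1/2)·(81.2 + 35.4) = 54.7.

54.70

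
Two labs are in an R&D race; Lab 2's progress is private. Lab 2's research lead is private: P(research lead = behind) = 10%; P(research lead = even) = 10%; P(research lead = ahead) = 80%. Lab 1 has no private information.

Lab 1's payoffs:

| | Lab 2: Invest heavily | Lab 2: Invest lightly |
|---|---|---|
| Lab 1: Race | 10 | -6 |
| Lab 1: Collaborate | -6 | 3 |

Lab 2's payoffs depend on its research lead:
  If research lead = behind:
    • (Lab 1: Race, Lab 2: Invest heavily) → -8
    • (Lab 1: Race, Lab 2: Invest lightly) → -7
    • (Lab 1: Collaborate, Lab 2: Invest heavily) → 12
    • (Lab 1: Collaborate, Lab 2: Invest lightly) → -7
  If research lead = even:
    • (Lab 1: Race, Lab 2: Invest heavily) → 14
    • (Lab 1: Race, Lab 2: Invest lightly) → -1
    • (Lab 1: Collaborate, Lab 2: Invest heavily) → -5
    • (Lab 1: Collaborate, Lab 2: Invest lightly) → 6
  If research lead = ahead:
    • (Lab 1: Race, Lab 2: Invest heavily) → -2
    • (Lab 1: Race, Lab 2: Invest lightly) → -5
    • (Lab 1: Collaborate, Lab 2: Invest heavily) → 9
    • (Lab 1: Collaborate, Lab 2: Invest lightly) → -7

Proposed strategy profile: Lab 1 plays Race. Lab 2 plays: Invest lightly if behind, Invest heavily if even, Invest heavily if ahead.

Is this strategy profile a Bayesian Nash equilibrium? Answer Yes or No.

Yes

A profile is a BNE iff every type of every player is best-responding given beliefs about the other side.
Lab 1 plays Race: E[Race] = 0.1·(-6) + 0.1·(10) + 0.8·(10) = 8.4; E[Collaborate] = -5.1. Best-responding. ✓
Lab 2 (research lead behind), facing Race: Invest heavily gives -8, Invest lightly gives -7. Proposed Invest lightly is best. ✓
Lab 2 (research lead even), facing Race: Invest heavily gives 14, Invest lightly gives -1. Proposed Invest heavily is best. ✓
Lab 2 (research lead ahead), facing Race: Invest heavily gives -2, Invest lightly gives -5. Proposed Invest heavily is best. ✓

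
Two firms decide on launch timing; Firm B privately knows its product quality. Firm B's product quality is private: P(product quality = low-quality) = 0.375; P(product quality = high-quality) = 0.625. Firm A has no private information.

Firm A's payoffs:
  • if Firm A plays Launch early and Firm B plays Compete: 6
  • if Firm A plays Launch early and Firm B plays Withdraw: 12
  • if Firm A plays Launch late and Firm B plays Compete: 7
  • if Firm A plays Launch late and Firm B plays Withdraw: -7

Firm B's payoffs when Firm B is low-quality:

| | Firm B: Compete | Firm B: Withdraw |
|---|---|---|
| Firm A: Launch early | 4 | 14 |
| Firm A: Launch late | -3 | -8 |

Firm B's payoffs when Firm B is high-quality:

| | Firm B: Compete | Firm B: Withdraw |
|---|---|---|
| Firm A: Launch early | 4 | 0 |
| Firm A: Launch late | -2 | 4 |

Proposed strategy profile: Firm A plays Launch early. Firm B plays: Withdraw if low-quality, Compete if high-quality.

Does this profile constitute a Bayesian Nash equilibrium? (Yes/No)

Firm A plays Launch early: E[Launch early] = 0.375·(12) + 0.625·(6) = 8.25; E[Launch late] = 1.75. Best-responding. ✓
Firm B (product quality low-quality), facing Launch early: Compete gives 4, Withdraw gives 14. Proposed Withdraw is best. ✓
Firm B (product quality high-quality), facing Launch early: Compete gives 4, Withdraw gives 0. Proposed Compete is best. ✓

Yes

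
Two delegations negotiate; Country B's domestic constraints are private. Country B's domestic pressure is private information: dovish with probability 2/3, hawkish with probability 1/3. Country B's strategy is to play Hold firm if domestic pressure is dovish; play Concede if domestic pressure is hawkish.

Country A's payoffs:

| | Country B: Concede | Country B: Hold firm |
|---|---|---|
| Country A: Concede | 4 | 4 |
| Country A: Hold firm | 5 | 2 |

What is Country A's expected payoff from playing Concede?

4

E[Concede] = 2/3·4 + 1/3·4 = 8/3 + 4/3 = 4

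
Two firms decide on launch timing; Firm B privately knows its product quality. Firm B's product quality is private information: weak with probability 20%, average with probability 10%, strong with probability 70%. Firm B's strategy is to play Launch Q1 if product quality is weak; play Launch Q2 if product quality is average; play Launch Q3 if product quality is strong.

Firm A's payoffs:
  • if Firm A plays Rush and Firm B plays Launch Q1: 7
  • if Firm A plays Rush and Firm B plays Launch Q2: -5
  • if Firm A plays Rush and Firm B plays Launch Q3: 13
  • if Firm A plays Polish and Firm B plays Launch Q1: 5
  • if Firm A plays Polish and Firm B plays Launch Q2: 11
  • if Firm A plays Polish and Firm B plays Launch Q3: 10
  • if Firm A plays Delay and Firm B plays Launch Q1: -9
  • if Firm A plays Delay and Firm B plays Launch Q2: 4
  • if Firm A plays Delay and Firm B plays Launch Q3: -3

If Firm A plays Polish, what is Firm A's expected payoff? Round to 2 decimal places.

Take the expectation over Firm B's product quality, weighting each type's action by its prior probability.
E[Polish] = 0.2·5 + 0.1·11 + 0.7·10 = 1 + 1.1 + 7 = 9.1

9.10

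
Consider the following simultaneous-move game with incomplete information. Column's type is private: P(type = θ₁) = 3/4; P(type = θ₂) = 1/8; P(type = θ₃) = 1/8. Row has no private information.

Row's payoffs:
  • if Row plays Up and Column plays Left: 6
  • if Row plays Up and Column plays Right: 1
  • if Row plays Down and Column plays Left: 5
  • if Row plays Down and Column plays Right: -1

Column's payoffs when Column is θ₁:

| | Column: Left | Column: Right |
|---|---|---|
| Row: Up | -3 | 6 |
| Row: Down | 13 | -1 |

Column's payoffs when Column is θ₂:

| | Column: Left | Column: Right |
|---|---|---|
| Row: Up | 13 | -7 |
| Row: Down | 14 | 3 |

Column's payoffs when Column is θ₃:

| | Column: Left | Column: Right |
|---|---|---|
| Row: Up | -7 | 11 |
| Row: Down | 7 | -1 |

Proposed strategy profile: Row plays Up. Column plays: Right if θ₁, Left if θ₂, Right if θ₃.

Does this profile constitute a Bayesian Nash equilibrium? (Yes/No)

Yes

Row plays Up: E[Up] = 3/4·(1) + 1/8·(6) + 1/8·(1) = 13/8; E[Down] = -1/4. Best-responding. ✓
Column (type θ₁), facing Up: Left gives -3, Right gives 6. Proposed Right is best. ✓
Column (type θ₂), facing Up: Left gives 13, Right gives -7. Proposed Left is best. ✓
Column (type θ₃), facing Up: Left gives -7, Right gives 11. Proposed Right is best. ✓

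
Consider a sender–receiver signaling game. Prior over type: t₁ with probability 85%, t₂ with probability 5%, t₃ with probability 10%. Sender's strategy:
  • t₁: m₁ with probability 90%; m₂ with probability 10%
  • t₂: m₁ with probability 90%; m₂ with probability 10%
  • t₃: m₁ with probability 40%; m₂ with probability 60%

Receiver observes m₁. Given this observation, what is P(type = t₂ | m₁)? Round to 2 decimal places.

P(m₁) = 0.85·0.9 + 0.05·0.9 + 0.1·0.4 = 0.85
P(t₂ | m₁) = (0.05·0.9) / 0.85 = 0.045 / 0.85 = 0.0529412

0.05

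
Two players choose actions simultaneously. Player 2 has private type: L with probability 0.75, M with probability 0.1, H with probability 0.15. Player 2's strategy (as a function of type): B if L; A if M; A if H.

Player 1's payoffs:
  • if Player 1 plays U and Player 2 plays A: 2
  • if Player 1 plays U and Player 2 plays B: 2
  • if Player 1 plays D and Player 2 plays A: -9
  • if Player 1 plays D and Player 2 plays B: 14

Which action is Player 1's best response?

E[U] = 0.75·(2) + 0.1·(2) + 0.15·(2) = 2
E[D] = 0.75·(14) + 0.1·(-9) + 0.15·(-9) = 8.25
Best response: D (8.25 is the largest).

D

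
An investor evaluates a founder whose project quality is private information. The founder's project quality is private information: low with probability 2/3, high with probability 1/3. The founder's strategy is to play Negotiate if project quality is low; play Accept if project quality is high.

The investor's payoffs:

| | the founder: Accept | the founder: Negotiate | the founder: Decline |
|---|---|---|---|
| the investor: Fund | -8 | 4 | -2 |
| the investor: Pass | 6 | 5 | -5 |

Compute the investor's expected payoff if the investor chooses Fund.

E[Fund] = 2/3·4 + 1/3·(-8) = 8/3 + (-8/3) = 0

0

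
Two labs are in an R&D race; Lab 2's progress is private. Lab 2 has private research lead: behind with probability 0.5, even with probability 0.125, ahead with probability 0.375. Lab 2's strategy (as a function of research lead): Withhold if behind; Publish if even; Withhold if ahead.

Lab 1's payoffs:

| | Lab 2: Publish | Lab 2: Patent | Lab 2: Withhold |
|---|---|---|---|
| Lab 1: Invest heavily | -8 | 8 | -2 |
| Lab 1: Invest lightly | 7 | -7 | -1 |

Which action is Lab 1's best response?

Invest lightly

E[Invest heavily] = 0.5·(-2) + 0.125·(-8) + 0.375·(-2) = -2.75
E[Invest lightly] = 0.5·(-1) + 0.125·(7) + 0.375·(-1) = 0
Best response: Invest lightly (0 is the largest).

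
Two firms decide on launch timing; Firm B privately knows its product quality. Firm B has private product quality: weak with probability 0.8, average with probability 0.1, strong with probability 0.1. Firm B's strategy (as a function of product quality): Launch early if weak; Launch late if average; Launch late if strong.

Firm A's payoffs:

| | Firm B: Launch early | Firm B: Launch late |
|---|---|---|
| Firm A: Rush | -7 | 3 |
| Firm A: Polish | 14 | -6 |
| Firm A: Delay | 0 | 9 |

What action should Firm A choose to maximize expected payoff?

E[Rush] = 0.8·(-7) + 0.1·(3) + 0.1·(3) = -5
E[Polish] = 0.8·(14) + 0.1·(-6) + 0.1·(-6) = 10
E[Delay] = 0.8·(0) + 0.1·(9) + 0.1·(9) = 1.8
Best response: Polish (10 is the largest).

Polish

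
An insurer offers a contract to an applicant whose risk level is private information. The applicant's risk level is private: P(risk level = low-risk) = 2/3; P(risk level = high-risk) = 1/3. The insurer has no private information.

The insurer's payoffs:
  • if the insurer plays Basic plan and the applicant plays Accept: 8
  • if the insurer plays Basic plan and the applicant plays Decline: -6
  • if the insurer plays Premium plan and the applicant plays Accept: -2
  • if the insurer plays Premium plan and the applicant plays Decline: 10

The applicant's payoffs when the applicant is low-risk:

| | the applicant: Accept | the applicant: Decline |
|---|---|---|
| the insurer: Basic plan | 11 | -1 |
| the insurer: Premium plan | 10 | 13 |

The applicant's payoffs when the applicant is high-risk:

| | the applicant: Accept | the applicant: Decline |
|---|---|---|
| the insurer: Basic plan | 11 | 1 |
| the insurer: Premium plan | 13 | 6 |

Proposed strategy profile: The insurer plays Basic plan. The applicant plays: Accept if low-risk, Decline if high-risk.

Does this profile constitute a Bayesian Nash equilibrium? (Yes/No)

No

The insurer plays Basic plan: E[Basic plan] = 2/3·(8) + 1/3·(-6) = 10/3; E[Premium plan] = 2. Best-responding. ✓
The applicant (risk level low-risk), facing Basic plan: Accept gives 11, Decline gives -1. Proposed Accept is best. ✓
The applicant (risk level high-risk), facing Basic plan: Accept gives 11, Decline gives 1. Proposed Decline is not best — profitable deviation exists. ✗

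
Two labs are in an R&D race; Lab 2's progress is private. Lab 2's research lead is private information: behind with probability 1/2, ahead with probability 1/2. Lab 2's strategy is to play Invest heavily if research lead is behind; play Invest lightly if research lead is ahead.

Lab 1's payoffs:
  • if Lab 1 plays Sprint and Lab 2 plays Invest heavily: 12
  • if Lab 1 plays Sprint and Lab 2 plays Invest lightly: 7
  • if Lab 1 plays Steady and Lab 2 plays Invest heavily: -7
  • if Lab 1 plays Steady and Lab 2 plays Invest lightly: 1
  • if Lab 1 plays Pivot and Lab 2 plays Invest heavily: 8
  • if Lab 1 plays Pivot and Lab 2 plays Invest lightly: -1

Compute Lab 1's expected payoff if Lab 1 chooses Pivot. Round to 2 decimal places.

Take the expectation over Lab 2's research lead, weighting each type's action by its prior probability.
E[Pivot] = 1/2·8 + 1/2·(-1) = 4 + (-1/2) = 7/2

3.50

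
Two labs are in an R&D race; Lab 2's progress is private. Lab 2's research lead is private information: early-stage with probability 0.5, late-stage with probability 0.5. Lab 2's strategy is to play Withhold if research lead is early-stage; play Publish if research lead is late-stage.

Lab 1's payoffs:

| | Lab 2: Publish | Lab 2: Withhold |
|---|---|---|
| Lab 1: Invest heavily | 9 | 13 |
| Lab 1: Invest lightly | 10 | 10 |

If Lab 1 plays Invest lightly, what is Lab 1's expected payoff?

E[Invest lightly] = 0.5·10 + 0.5·10 = 5 + 5 = 10

10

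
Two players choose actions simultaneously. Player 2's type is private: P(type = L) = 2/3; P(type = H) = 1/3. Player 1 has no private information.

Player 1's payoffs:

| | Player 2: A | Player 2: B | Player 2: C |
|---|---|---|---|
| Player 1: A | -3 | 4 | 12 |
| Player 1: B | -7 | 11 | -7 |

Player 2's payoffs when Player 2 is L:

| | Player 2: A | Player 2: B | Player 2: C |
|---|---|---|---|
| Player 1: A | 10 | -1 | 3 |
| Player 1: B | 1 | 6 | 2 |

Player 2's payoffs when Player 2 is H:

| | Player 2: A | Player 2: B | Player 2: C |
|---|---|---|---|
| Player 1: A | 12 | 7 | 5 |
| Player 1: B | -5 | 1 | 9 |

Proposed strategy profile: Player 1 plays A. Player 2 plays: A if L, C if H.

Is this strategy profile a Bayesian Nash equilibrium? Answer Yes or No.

Player 1 plays A: E[A] = 2/3·(-3) + 1/3·(12) = 2; E[B] = -7. Best-responding. ✓
Player 2 (type L), facing A: A gives 10, B gives -1, C gives 3. Proposed A is best. ✓
Player 2 (type H), facing A: A gives 12, B gives 7, C gives 5. Proposed C is not best — profitable deviation exists. ✗

No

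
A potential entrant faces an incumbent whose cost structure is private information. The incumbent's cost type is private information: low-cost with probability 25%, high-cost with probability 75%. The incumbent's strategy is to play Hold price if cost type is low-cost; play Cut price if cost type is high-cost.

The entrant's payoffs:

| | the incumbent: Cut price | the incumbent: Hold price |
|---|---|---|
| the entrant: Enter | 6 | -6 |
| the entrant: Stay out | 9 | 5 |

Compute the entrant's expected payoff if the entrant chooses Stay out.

8

E[Stay out] = 0.25·5 + 0.75·9 = 1.25 + 6.75 = 8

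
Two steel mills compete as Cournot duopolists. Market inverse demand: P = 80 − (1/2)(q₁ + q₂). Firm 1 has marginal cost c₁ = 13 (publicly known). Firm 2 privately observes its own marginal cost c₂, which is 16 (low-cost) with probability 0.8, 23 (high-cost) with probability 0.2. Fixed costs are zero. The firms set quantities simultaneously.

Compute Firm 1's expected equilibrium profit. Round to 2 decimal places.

Type-c best response for Firm 2: q₂(c) = (80 − c) − q₁/2.
Firm 1 maximizes expected profit; its first-order condition is 80 − q₁ − (1/2)E[q₂] − 13 = 0.
Substituting E[q₂] and solving: E[c₂] = 17.4, so q₁ = (80 − 2·13 + 17.4)/(3/2) = 47.6.
E[P] = 80 − (1/2)·(q₁ + E[q₂]) = 36.8; Firm 1's expected profit = (E[P] − 13)·q₁ = (36.8 − 13)·47.6 = 1132.88.

1132.88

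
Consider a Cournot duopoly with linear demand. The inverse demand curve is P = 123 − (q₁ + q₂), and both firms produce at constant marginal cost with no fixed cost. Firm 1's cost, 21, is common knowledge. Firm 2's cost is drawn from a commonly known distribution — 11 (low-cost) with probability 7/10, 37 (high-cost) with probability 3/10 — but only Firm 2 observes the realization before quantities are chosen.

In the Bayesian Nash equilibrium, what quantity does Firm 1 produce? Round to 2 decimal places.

Each type of Firm 2 best-responds to q₁; Firm 1 best-responds to the expected q₂ over Firm 2's types.
Firm 2 with cost c maximizes (123 − (q₁+q₂) − c)·q₂, giving q₂(c) = (123 − c − q₁)/2.
E[c₂] = 7/10·11 + 3/10·37 = 18.8
Firm 1's FOC against E[q₂] yields q₁ = (123 − 2·21 + E[c₂])/3 = (123 − 42 + 18.8)/3 = 33.2667.

33.27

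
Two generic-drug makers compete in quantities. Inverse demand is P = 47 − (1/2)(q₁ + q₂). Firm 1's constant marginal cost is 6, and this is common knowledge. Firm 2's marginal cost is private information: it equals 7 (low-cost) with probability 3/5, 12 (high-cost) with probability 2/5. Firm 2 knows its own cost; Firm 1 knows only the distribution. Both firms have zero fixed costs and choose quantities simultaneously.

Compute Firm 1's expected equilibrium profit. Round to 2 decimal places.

Type-c best response for Firm 2: q₂(c) = (47 − c) − q₁/2.
Firm 1 maximizes expected profit; its first-order condition is 47 − q₁ − (1/2)E[q₂] − 6 = 0.
Substituting E[q₂] and solving: E[c₂] = 9, so q₁ = (47 − 2·6 + 9)/(3/2) = 29.3333.
E[P] = 47 − (1/2)·(q₁ + E[q₂]) = 20.6667; Firm 1's expected profit = (E[P] − 6)·q₁ = (20.6667 − 6)·29.3333 = 430.222.

430.22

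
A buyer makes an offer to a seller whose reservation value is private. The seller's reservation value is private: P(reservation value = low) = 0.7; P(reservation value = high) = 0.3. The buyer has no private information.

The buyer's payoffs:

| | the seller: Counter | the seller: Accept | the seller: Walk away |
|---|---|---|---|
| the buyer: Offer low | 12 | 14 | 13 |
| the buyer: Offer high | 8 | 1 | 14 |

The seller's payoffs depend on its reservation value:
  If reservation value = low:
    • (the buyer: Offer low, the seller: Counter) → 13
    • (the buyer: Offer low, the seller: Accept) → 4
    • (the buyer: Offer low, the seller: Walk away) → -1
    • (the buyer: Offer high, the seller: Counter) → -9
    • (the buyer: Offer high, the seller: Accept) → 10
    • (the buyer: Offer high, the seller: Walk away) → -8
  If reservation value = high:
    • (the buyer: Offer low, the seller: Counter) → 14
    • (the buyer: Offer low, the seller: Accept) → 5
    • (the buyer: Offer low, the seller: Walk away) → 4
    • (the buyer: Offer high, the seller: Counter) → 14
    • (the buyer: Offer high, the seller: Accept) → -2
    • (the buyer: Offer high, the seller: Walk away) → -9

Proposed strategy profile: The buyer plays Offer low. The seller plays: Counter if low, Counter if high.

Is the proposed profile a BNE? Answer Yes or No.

Yes

The buyer plays Offer low: E[Offer low] = 0.7·(12) + 0.3·(12) = 12; E[Offer high] = 8. Best-responding. ✓
The seller (reservation value low), facing Offer low: Counter gives 13, Accept gives 4, Walk away gives -1. Proposed Counter is best. ✓
The seller (reservation value high), facing Offer low: Counter gives 14, Accept gives 5, Walk away gives 4. Proposed Counter is best. ✓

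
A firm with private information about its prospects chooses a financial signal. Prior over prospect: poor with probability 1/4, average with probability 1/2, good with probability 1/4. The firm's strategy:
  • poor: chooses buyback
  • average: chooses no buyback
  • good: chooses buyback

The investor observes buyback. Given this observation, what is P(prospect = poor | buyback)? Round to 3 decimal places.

0.500

Apply Bayes' rule using the sender's strategy as the likelihood.
P(buyback) = (1/4)·1 + (1/2)·0 + (1/4)·1 = 1/2
P(poor | buyback) = ((1/4)·1) / (1/2) = (1/4) / (1/2) = 1/2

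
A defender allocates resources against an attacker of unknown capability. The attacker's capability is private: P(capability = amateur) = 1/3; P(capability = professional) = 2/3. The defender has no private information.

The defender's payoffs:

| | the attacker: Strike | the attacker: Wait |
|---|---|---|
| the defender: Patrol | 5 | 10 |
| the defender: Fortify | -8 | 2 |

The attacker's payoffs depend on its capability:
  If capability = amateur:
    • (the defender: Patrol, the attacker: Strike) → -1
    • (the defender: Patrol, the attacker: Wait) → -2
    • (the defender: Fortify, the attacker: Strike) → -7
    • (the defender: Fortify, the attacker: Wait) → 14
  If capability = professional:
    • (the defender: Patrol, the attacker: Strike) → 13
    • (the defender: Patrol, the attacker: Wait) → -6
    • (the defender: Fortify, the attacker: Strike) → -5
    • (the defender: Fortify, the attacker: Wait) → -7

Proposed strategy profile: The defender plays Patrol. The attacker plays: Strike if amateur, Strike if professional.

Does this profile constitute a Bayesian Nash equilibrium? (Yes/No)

Yes

A profile is a BNE iff every type of every player is best-responding given beliefs about the other side.
The defender plays Patrol: E[Patrol] = 1/3·(5) + 2/3·(5) = 5; E[Fortify] = -8. Best-responding. ✓
The attacker (capability amateur), facing Patrol: Strike gives -1, Wait gives -2. Proposed Strike is best. ✓
The attacker (capability professional), facing Patrol: Strike gives 13, Wait gives -6. Proposed Strike is best. ✓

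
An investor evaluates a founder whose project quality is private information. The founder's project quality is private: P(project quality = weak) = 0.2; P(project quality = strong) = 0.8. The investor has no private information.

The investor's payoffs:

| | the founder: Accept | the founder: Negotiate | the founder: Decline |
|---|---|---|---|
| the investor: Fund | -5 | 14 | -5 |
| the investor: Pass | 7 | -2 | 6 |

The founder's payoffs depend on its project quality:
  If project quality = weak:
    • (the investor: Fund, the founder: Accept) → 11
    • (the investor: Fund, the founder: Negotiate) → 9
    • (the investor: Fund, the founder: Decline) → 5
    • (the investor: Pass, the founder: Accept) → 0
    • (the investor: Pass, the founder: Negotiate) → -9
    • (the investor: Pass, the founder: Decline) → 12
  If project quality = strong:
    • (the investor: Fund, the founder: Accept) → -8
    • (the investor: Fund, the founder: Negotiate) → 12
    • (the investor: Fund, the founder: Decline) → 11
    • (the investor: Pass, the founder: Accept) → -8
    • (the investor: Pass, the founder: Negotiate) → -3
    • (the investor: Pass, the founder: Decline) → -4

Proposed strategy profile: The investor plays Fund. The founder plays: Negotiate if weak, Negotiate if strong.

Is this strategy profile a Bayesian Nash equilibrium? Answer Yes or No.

The investor plays Fund: E[Fund] = 0.2·(14) + 0.8·(14) = 14; E[Pass] = -2. Best-responding. ✓
The founder (project quality weak), facing Fund: Accept gives 11, Negotiate gives 9, Decline gives 5. Proposed Negotiate is not best — profitable deviation exists. ✗
The founder (project quality strong), facing Fund: Accept gives -8, Negotiate gives 12, Decline gives 11. Proposed Negotiate is best. ✓

No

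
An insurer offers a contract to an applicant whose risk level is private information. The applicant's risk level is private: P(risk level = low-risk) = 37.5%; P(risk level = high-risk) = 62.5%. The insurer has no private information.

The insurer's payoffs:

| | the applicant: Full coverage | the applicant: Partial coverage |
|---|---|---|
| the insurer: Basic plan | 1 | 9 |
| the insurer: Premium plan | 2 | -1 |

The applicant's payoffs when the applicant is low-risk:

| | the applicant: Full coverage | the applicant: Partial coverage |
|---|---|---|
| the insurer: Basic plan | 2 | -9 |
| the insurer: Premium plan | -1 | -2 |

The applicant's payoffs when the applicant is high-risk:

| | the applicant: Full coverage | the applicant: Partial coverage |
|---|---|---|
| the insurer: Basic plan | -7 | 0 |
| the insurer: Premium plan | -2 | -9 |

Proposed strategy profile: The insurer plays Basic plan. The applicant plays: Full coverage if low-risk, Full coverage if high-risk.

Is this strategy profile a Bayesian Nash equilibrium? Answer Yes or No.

The insurer plays Basic plan: E[Basic plan] = 0.375·(1) + 0.625·(1) = 1; E[Premium plan] = 2. Not best-responding. ✗
The applicant (risk level low-risk), facing Basic plan: Full coverage gives 2, Partial coverage gives -9. Proposed Full coverage is best. ✓
The applicant (risk level high-risk), facing Basic plan: Full coverage gives -7, Partial coverage gives 0. Proposed Full coverage is not best — profitable deviation exists. ✗

No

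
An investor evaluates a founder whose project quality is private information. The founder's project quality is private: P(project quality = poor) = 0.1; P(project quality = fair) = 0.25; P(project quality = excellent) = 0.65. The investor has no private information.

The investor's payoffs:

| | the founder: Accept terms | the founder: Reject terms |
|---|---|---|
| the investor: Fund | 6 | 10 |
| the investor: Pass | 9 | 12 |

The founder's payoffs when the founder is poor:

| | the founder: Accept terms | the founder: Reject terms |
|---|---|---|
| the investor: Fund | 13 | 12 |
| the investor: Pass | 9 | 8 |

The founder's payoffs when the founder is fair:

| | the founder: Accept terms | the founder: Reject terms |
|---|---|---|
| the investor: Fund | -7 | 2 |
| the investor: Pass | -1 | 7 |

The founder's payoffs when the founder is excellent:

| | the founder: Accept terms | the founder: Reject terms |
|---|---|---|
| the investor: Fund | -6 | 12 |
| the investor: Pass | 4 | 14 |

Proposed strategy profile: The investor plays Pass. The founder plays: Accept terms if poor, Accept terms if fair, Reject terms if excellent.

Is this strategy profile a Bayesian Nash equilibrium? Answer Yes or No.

The investor plays Pass: E[Pass] = 0.1·(9) + 0.25·(9) + 0.65·(12) = 10.95; E[Fund] = 8.6. Best-responding. ✓
The founder (project quality poor), facing Pass: Accept terms gives 9, Reject terms gives 8. Proposed Accept terms is best. ✓
The founder (project quality fair), facing Pass: Accept terms gives -1, Reject terms gives 7. Proposed Accept terms is not best — profitable deviation exists. ✗
The founder (project quality excellent), facing Pass: Accept terms gives 4, Reject terms gives 14. Proposed Reject terms is best. ✓

No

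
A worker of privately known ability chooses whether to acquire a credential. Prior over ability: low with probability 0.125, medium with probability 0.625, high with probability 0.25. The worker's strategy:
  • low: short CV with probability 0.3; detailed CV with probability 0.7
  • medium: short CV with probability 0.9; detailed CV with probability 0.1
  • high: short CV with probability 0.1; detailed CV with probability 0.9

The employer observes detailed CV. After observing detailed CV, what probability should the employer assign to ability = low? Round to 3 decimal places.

Apply Bayes' rule using the sender's strategy as the likelihood.
P(detailed CV) = 0.125·0.7 + 0.625·0.1 + 0.25·0.9 = 0.375
P(low | detailed CV) = (0.125·0.7) / 0.375 = 0.0875 / 0.375 = 0.233333

0.233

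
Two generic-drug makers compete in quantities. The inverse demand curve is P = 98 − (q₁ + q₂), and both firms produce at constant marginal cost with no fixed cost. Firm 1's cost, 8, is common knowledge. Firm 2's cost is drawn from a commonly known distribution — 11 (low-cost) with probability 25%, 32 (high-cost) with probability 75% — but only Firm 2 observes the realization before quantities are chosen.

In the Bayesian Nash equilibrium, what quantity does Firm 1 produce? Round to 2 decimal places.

Firm 2 with cost c maximizes (98 − (q₁+q₂) − c)·q₂, giving q₂(c) = (98 − c − q₁)/2.
E[c₂] = 0.25·11 + 0.75·32 = 26.75
Firm 1's FOC against E[q₂] yields q₁ = (98 − 2·8 + E[c₂])/3 = (98 − 16 + 26.75)/3 = 36.25.

36.25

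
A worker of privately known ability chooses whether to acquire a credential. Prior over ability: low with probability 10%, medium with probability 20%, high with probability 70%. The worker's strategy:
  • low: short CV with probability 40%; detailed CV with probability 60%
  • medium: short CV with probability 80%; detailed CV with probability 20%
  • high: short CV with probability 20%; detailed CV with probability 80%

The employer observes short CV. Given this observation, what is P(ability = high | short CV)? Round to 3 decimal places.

P(short CV) = 0.1·0.4 + 0.2·0.8 + 0.7·0.2 = 0.34
P(high | short CV) = (0.7·0.2) / 0.34 = 0.14 / 0.34 = 0.411765

0.412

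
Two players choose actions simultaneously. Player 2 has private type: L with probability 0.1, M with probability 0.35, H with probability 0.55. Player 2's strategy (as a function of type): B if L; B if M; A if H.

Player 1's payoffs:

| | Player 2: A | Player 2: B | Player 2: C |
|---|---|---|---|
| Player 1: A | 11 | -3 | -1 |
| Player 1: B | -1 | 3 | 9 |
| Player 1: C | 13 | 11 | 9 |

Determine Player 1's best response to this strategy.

Compute Player 1's expected payoff for each action, taking the expectation over Player 2's type.
E[A] = 0.1·(-3) + 0.35·(-3) + 0.55·(11) = 4.7
E[B] = 0.1·(3) + 0.35·(3) + 0.55·(-1) = 0.8
E[C] = 0.1·(11) + 0.35·(11) + 0.55·(13) = 12.1
Best response: C (12.1 is the largest).

C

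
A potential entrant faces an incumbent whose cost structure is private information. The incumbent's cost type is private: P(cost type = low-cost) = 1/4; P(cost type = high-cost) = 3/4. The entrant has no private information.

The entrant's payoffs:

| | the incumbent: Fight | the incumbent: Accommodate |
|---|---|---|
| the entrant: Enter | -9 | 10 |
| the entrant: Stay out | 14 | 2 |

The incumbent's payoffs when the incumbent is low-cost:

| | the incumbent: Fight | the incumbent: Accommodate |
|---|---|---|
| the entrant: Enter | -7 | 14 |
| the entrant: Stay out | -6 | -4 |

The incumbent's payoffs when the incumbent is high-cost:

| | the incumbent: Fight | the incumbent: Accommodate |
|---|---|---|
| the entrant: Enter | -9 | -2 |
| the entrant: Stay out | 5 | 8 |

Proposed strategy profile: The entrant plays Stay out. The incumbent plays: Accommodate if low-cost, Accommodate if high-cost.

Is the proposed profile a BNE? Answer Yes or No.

No

The entrant plays Stay out: E[Stay out] = 1/4·(2) + 3/4·(2) = 2; E[Enter] = 10. Not best-responding. ✗
The incumbent (cost type low-cost), facing Stay out: Fight gives -6, Accommodate gives -4. Proposed Accommodate is best. ✓
The incumbent (cost type high-cost), facing Stay out: Fight gives 5, Accommodate gives 8. Proposed Accommodate is best. ✓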